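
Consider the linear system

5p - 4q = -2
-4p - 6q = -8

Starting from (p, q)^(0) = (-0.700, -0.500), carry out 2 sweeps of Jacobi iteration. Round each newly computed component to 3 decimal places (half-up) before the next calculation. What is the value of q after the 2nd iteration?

1.867

Iteration 1:
  p = (-2 - (-4)·-0.500) / (5) = -0.800
  q = (-8 - (-4)·-0.700) / (-6) = 1.800
Iteration 2:
  p = (-2 - (-4)·1.800) / (5) = 1.040
  q = (-8 - (-4)·-0.800) / (-6) = 1.867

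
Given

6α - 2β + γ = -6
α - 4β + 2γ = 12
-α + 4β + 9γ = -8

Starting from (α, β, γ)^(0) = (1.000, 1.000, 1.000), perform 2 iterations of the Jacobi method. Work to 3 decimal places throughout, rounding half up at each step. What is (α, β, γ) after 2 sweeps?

Iteration 1:
  α = (-6 - (-2)·1.000 - (1)·1.000) / (6) = -0.833
  β = (12 - (1)·1.000 - (2)·1.000) / (-4) = -2.250
  γ = (-8 - (-1)·1.000 - (4)·1.000) / (9) = -1.222
Iteration 2:
  α = (-6 - (-2)·-2.250 - (1)·-1.222) / (6) = -1.546
  β = (12 - (1)·-0.833 - (2)·-1.222) / (-4) = -3.819
  γ = (-8 - (-1)·-0.833 - (4)·-2.250) / (9) = 0.019

(-1.546, -3.819, 0.019)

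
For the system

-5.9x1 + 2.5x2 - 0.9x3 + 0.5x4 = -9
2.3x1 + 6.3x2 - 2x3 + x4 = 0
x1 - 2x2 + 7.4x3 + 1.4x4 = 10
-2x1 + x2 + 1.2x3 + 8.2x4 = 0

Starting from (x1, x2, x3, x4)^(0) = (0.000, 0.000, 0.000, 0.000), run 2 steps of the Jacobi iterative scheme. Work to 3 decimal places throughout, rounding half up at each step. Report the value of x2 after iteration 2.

Iteration 1:
  x1 = (-9 - (2.5)·0.000 - (-0.9)·0.000 - (0.5)·0.000) / (-5.9) = 1.525
  x2 = (0 - (2.3)·0.000 - (-2)·0.000 - (1)·0.000) / (6.3) = 0.000
  x3 = (10 - (1)·0.000 - (-2)·0.000 - (1.4)·0.000) / (7.4) = 1.351
  x4 = (0 - (-2)·0.000 - (1)·0.000 - (1.2)·0.000) / (8.2) = 0.000
Iteration 2:
  x1 = (-9 - (2.5)·0.000 - (-0.9)·1.351 - (0.5)·0.000) / (-5.9) = 1.319
  x2 = (0 - (2.3)·1.525 - (-2)·1.351 - (1)·0.000) / (6.3) = -0.128
  x3 = (10 - (1)·1.525 - (-2)·0.000 - (1.4)·0.000) / (7.4) = 1.145
  x4 = (0 - (-2)·1.525 - (1)·0.000 - (1.2)·1.351) / (8.2) = 0.174

-0.128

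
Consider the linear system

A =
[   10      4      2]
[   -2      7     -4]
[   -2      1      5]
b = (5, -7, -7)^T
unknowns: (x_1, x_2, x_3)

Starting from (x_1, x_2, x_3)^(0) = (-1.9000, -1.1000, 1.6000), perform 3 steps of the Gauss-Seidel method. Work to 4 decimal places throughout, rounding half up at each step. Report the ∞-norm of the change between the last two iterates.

0.5557

Iteration 1:
  x_1 = (5 - (4)·-1.1000 - (2)·1.6000) / (10) = 0.6200
  x_2 = (-7 - (-2)·0.6200 - (-4)·1.6000) / (7) = 0.0914
  x_3 = (-7 - (-2)·0.6200 - (1)·0.0914) / (5) = -1.1703
Iteration 2:
  x_1 = (5 - (4)·0.0914 - (2)·-1.1703) / (10) = 0.6975
  x_2 = (-7 - (-2)·0.6975 - (-4)·-1.1703) / (7) = -1.4695
  x_3 = (-7 - (-2)·0.6975 - (1)·-1.4695) / (5) = -0.8271
Iteration 3:
  x_1 = (5 - (4)·-1.4695 - (2)·-0.8271) / (10) = 1.2532
  x_2 = (-7 - (-2)·1.2532 - (-4)·-0.8271) / (7) = -1.1146
  x_3 = (-7 - (-2)·1.2532 - (1)·-1.1146) / (5) = -0.6758
Change: (0.5557, 0.3549, 0.1513) → max |·| = 0.5557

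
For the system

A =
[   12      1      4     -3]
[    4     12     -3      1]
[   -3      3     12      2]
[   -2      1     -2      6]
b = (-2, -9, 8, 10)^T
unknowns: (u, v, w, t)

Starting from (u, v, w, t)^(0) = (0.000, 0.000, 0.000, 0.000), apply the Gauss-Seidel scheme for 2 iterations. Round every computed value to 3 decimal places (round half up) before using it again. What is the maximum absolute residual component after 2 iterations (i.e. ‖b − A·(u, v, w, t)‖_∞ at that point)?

1.119

Iteration 1:
  u = (-2 - (1)·0.000 - (4)·0.000 - (-3)·0.000) / (12) = -0.167
  v = (-9 - (4)·-0.167 - (-3)·0.000 - (1)·0.000) / (12) = -0.694
  w = (8 - (-3)·-0.167 - (3)·-0.694 - (2)·0.000) / (12) = 0.798
  t = (10 - (-2)·-0.167 - (1)·-0.694 - (-2)·0.798) / (6) = 1.993
Iteration 2:
  u = (-2 - (1)·-0.694 - (4)·0.798 - (-3)·1.993) / (12) = 0.123
  v = (-9 - (4)·0.123 - (-3)·0.798 - (1)·1.993) / (12) = -0.758
  w = (8 - (-3)·0.123 - (3)·-0.758 - (2)·1.993) / (12) = 0.555
  t = (10 - (-2)·0.123 - (1)·-0.758 - (-2)·0.555) / (6) = 2.019
Residual b − A·x = (1.119, -0.750, -0.055, 0.000); ∞-norm = 1.119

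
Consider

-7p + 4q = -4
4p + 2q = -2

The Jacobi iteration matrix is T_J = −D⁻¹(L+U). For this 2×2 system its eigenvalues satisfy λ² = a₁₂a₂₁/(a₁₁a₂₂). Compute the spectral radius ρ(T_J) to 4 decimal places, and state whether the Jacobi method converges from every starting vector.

1.0690

a₁₂a₂₁/(a₁₁a₂₂) = (4)·(4) / ((-7)·(2)) = -1.142857
ρ = √|-1.142857| = √1.142857 = 1.0690
ρ > 1, so Jacobi diverges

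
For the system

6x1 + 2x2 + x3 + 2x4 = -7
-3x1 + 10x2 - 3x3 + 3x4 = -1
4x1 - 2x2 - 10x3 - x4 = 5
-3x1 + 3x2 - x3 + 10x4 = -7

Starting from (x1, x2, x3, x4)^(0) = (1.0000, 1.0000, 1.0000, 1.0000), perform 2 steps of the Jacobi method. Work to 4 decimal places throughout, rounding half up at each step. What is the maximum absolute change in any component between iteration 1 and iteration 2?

1.0333

Iteration 1:
  x1 = (-7 - (2)·1.0000 - (1)·1.0000 - (2)·1.0000) / (6) = -2.0000
  x2 = (-1 - (-3)·1.0000 - (-3)·1.0000 - (3)·1.0000) / (10) = 0.2000
  x3 = (5 - (4)·1.0000 - (-2)·1.0000 - (-1)·1.0000) / (-10) = -0.4000
  x4 = (-7 - (-3)·1.0000 - (3)·1.0000 - (-1)·1.0000) / (10) = -0.6000
Iteration 2:
  x1 = (-7 - (2)·0.2000 - (1)·-0.4000 - (2)·-0.6000) / (6) = -0.9667
  x2 = (-1 - (-3)·-2.0000 - (-3)·-0.4000 - (3)·-0.6000) / (10) = -0.6400
  x3 = (5 - (4)·-2.0000 - (-2)·0.2000 - (-1)·-0.6000) / (-10) = -1.2800
  x4 = (-7 - (-3)·-2.0000 - (3)·0.2000 - (-1)·-0.4000) / (10) = -1.4000
Change: (1.0333, -0.8400, -0.8800, -0.8000) → max |·| = 1.0333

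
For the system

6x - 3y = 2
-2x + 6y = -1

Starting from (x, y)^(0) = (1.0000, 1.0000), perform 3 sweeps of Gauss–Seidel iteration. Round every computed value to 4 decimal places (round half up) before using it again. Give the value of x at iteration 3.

0.3148

Iteration 1:
  x = (2 - (-3)·1.0000) / (6) = 0.8333
  y = (-1 - (-2)·0.8333) / (6) = 0.1111
Iteration 2:
  x = (2 - (-3)·0.1111) / (6) = 0.3889
  y = (-1 - (-2)·0.3889) / (6) = -0.0370
Iteration 3:
  x = (2 - (-3)·-0.0370) / (6) = 0.3148
  y = (-1 - (-2)·0.3148) / (6) = -0.0617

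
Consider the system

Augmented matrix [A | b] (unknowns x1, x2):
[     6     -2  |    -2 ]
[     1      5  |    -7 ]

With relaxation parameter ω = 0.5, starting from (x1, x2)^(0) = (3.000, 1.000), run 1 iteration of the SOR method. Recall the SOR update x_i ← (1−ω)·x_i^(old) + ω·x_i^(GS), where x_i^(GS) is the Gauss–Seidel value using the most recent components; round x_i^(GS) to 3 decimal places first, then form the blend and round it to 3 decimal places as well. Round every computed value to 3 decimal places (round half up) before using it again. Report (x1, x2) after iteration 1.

Iteration 1:
  x1: GS value = (-2 - (-2)·1.000) / (6) = 0.000;  x1 ← (1−ω)·3.000 + ω·0.000 = 1.500
  x2: GS value = (-7 - (1)·1.500) / (5) = -1.700;  x2 ← (1−ω)·1.000 + ω·-1.700 = -0.350

(1.500, -0.350)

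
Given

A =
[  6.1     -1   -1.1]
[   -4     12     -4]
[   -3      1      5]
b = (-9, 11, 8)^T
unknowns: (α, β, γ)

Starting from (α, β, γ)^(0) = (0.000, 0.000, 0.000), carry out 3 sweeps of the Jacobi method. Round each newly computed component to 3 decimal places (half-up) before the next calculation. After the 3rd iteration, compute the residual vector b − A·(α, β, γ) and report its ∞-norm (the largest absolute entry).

0.344

Iteration 1:
  α = (-9 - (-1)·0.000 - (-1.1)·0.000) / (6.1) = -1.475
  β = (11 - (-4)·0.000 - (-4)·0.000) / (12) = 0.917
  γ = (8 - (-3)·0.000 - (1)·0.000) / (5) = 1.600
Iteration 2:
  α = (-9 - (-1)·0.917 - (-1.1)·1.600) / (6.1) = -1.037
  β = (11 - (-4)·-1.475 - (-4)·1.600) / (12) = 0.958
  γ = (8 - (-3)·-1.475 - (1)·0.917) / (5) = 0.532
Iteration 3:
  α = (-9 - (-1)·0.958 - (-1.1)·0.532) / (6.1) = -1.222
  β = (11 - (-4)·-1.037 - (-4)·0.532) / (12) = 0.748
  γ = (8 - (-3)·-1.037 - (1)·0.958) / (5) = 0.786
Residual b − A·x = (0.067, 0.280, -0.344); ∞-norm = 0.344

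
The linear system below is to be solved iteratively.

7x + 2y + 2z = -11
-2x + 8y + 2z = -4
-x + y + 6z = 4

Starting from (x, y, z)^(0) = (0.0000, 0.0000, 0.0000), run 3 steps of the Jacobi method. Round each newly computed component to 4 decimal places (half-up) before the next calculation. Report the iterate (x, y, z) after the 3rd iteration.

Iteration 1:
  x = (-11 - (2)·0.0000 - (2)·0.0000) / (7) = -1.5714
  y = (-4 - (-2)·0.0000 - (2)·0.0000) / (8) = -0.5000
  z = (4 - (-1)·0.0000 - (1)·0.0000) / (6) = 0.6667
Iteration 2:
  x = (-11 - (2)·-0.5000 - (2)·0.6667) / (7) = -1.6191
  y = (-4 - (-2)·-1.5714 - (2)·0.6667) / (8) = -1.0595
  z = (4 - (-1)·-1.5714 - (1)·-0.5000) / (6) = 0.4881
Iteration 3:
  x = (-11 - (2)·-1.0595 - (2)·0.4881) / (7) = -1.4082
  y = (-4 - (-2)·-1.6191 - (2)·0.4881) / (8) = -1.0268
  z = (4 - (-1)·-1.6191 - (1)·-1.0595) / (6) = 0.5734

(-1.4082, -1.0268, 0.5734)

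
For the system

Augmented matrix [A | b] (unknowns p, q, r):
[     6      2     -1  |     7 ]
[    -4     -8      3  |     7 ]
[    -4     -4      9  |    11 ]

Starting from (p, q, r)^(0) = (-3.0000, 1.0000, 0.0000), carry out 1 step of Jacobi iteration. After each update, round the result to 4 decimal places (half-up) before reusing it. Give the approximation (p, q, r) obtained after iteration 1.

Iteration 1:
  p = (7 - (2)·1.0000 - (-1)·0.0000) / (6) = 0.8333
  q = (7 - (-4)·-3.0000 - (3)·0.0000) / (-8) = 0.6250
  r = (11 - (-4)·-3.0000 - (-4)·1.0000) / (9) = 0.3333

(0.8333, 0.6250, 0.3333)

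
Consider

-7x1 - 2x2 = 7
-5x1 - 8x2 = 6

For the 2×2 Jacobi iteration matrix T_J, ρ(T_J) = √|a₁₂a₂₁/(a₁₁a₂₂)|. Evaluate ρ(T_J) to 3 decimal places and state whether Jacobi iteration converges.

0.423

a₁₂a₂₁/(a₁₁a₂₂) = (-2)·(-5) / ((-7)·(-8)) = 0.178571
ρ = √|0.178571| = √0.178571 = 0.423
ρ < 1, so Jacobi converges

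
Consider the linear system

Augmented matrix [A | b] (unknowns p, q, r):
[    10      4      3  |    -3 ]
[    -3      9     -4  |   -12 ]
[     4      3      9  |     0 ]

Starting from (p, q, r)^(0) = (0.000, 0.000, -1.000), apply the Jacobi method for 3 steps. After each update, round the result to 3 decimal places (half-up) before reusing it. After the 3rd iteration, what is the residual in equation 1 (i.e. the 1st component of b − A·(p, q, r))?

-0.604

Iteration 1:
  p = (-3 - (4)·0.000 - (3)·-1.000) / (10) = 0.000
  q = (-12 - (-3)·0.000 - (-4)·-1.000) / (9) = -1.778
  r = (0 - (4)·0.000 - (3)·0.000) / (9) = 0.000
Iteration 2:
  p = (-3 - (4)·-1.778 - (3)·0.000) / (10) = 0.411
  q = (-12 - (-3)·0.000 - (-4)·0.000) / (9) = -1.333
  r = (0 - (4)·0.000 - (3)·-1.778) / (9) = 0.593
Iteration 3:
  p = (-3 - (4)·-1.333 - (3)·0.593) / (10) = 0.055
  q = (-12 - (-3)·0.411 - (-4)·0.593) / (9) = -0.933
  r = (0 - (4)·0.411 - (3)·-1.333) / (9) = 0.262
Residual b − A·x = (-0.604, -2.390, 0.221)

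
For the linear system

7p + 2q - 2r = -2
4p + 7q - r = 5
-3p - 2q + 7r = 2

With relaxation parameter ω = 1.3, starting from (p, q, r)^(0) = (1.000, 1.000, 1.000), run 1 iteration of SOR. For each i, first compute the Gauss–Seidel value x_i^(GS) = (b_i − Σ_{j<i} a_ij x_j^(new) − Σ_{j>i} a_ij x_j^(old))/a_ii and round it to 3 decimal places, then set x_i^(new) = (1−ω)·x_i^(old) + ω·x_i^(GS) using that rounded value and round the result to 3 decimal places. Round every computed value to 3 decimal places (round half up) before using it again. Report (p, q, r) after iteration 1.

Iteration 1:
  p: GS value = (-2 - (2)·1.000 - (-2)·1.000) / (7) = -0.286;  p ← (1−ω)·1.000 + ω·-0.286 = -0.672
  q: GS value = (5 - (4)·-0.672 - (-1)·1.000) / (7) = 1.241;  q ← (1−ω)·1.000 + ω·1.241 = 1.313
  r: GS value = (2 - (-3)·-0.672 - (-2)·1.313) / (7) = 0.373;  r ← (1−ω)·1.000 + ω·0.373 = 0.185

(-0.672, 1.313, 0.185)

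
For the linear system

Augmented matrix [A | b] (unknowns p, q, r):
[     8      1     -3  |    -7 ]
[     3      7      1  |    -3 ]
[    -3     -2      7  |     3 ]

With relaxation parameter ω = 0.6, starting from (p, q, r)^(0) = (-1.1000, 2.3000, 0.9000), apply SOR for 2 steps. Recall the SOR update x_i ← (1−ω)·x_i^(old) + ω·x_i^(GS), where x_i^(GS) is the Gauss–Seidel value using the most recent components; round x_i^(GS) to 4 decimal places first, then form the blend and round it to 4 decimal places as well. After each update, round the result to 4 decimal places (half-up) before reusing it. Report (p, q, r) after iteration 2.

(-0.8443, 0.2460, 0.2895)

Iteration 1:
  p: GS value = (-7 - (1)·2.3000 - (-3)·0.9000) / (8) = -0.8250;  p ← (1−ω)·-1.1000 + ω·-0.8250 = -0.9350
  q: GS value = (-3 - (3)·-0.9350 - (1)·0.9000) / (7) = -0.1564;  q ← (1−ω)·2.3000 + ω·-0.1564 = 0.8262
  r: GS value = (3 - (-3)·-0.9350 - (-2)·0.8262) / (7) = 0.2639;  r ← (1−ω)·0.9000 + ω·0.2639 = 0.5183
Iteration 2:
  p: GS value = (-7 - (1)·0.8262 - (-3)·0.5183) / (8) = -0.7839;  p ← (1−ω)·-0.9350 + ω·-0.7839 = -0.8443
  q: GS value = (-3 - (3)·-0.8443 - (1)·0.5183) / (7) = -0.1408;  q ← (1−ω)·0.8262 + ω·-0.1408 = 0.2460
  r: GS value = (3 - (-3)·-0.8443 - (-2)·0.2460) / (7) = 0.1370;  r ← (1−ω)·0.5183 + ω·0.1370 = 0.2895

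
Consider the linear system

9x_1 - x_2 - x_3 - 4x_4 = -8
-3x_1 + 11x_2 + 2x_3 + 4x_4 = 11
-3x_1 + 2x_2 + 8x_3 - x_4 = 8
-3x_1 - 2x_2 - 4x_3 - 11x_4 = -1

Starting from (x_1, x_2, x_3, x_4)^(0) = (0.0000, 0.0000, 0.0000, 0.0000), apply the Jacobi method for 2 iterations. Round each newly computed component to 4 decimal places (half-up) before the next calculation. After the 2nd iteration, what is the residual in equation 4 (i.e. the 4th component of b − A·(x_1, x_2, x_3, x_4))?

-2.4146

Iteration 1:
  x_1 = (-8 - (-1)·0.0000 - (-1)·0.0000 - (-4)·0.0000) / (9) = -0.8889
  x_2 = (11 - (-3)·0.0000 - (2)·0.0000 - (4)·0.0000) / (11) = 1.0000
  x_3 = (8 - (-3)·0.0000 - (2)·0.0000 - (-1)·0.0000) / (8) = 1.0000
  x_4 = (-1 - (-3)·0.0000 - (-2)·0.0000 - (-4)·0.0000) / (-11) = 0.0909
Iteration 2:
  x_1 = (-8 - (-1)·1.0000 - (-1)·1.0000 - (-4)·0.0909) / (9) = -0.6263
  x_2 = (11 - (-3)·-0.8889 - (2)·1.0000 - (4)·0.0909) / (11) = 0.5427
  x_3 = (8 - (-3)·-0.8889 - (2)·1.0000 - (-1)·0.0909) / (8) = 0.4280
  x_4 = (-1 - (-3)·-0.8889 - (-2)·1.0000 - (-4)·1.0000) / (-11) = -0.2121
Residual b − A·x = (-2.2410, 3.1438, 1.3996, -2.4146)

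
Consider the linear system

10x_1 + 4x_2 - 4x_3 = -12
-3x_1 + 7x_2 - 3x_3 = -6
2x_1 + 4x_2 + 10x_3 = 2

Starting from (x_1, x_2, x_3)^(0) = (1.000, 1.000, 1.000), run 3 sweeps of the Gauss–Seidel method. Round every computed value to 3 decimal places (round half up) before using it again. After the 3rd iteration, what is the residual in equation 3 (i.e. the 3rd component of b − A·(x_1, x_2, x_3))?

-0.002

Iteration 1:
  x_1 = (-12 - (4)·1.000 - (-4)·1.000) / (10) = -1.200
  x_2 = (-6 - (-3)·-1.200 - (-3)·1.000) / (7) = -0.943
  x_3 = (2 - (2)·-1.200 - (4)·-0.943) / (10) = 0.817
Iteration 2:
  x_1 = (-12 - (4)·-0.943 - (-4)·0.817) / (10) = -0.496
  x_2 = (-6 - (-3)·-0.496 - (-3)·0.817) / (7) = -0.720
  x_3 = (2 - (2)·-0.496 - (4)·-0.720) / (10) = 0.587
Iteration 3:
  x_1 = (-12 - (4)·-0.720 - (-4)·0.587) / (10) = -0.677
  x_2 = (-6 - (-3)·-0.677 - (-3)·0.587) / (7) = -0.896
  x_3 = (2 - (2)·-0.677 - (4)·-0.896) / (10) = 0.694
Residual b − A·x = (1.130, 0.323, -0.002)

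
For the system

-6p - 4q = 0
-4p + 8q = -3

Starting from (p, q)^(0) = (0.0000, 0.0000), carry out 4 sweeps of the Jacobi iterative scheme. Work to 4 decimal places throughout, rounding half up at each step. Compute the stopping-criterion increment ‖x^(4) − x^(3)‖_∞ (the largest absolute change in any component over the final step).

Iteration 1:
  p = (0 - (-4)·0.0000) / (-6) = 0.0000
  q = (-3 - (-4)·0.0000) / (8) = -0.3750
Iteration 2:
  p = (0 - (-4)·-0.3750) / (-6) = 0.2500
  q = (-3 - (-4)·0.0000) / (8) = -0.3750
Iteration 3:
  p = (0 - (-4)·-0.3750) / (-6) = 0.2500
  q = (-3 - (-4)·0.2500) / (8) = -0.2500
Iteration 4:
  p = (0 - (-4)·-0.2500) / (-6) = 0.1667
  q = (-3 - (-4)·0.2500) / (8) = -0.2500
Change: (-0.0833, 0.0000) → max |·| = 0.0833

0.0833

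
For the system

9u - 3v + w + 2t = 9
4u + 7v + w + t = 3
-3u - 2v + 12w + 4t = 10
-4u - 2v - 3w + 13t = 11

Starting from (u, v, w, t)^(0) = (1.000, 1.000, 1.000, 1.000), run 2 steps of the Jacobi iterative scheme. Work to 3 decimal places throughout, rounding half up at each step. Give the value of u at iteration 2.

0.413

Iteration 1:
  u = (9 - (-3)·1.000 - (1)·1.000 - (2)·1.000) / (9) = 1.000
  v = (3 - (4)·1.000 - (1)·1.000 - (1)·1.000) / (7) = -0.429
  w = (10 - (-3)·1.000 - (-2)·1.000 - (4)·1.000) / (12) = 0.917
  t = (11 - (-4)·1.000 - (-2)·1.000 - (-3)·1.000) / (13) = 1.538
Iteration 2:
  u = (9 - (-3)·-0.429 - (1)·0.917 - (2)·1.538) / (9) = 0.413
  v = (3 - (4)·1.000 - (1)·0.917 - (1)·1.538) / (7) = -0.494
  w = (10 - (-3)·1.000 - (-2)·-0.429 - (4)·1.538) / (12) = 0.499
  t = (11 - (-4)·1.000 - (-2)·-0.429 - (-3)·0.917) / (13) = 1.299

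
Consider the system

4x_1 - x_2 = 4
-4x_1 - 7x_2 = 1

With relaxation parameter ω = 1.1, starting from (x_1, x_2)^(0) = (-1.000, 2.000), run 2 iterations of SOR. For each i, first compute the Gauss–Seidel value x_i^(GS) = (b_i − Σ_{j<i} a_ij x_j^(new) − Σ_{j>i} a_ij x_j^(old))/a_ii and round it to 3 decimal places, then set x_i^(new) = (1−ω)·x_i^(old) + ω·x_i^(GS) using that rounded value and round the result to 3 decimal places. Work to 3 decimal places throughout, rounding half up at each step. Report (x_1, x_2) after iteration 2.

(0.525, -0.342)

Iteration 1:
  x_1: GS value = (4 - (-1)·2.000) / (4) = 1.500;  x_1 ← (1−ω)·-1.000 + ω·1.500 = 1.750
  x_2: GS value = (1 - (-4)·1.750) / (-7) = -1.143;  x_2 ← (1−ω)·2.000 + ω·-1.143 = -1.457
Iteration 2:
  x_1: GS value = (4 - (-1)·-1.457) / (4) = 0.636;  x_1 ← (1−ω)·1.750 + ω·0.636 = 0.525
  x_2: GS value = (1 - (-4)·0.525) / (-7) = -0.443;  x_2 ← (1−ω)·-1.457 + ω·-0.443 = -0.342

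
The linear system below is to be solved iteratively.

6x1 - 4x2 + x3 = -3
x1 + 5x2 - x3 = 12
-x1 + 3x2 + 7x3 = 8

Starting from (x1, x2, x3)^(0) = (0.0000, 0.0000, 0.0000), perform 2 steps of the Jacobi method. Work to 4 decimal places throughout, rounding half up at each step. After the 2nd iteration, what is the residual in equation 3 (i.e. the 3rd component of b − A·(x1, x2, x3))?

0.4234

Iteration 1:
  x1 = (-3 - (-4)·0.0000 - (1)·0.0000) / (6) = -0.5000
  x2 = (12 - (1)·0.0000 - (-1)·0.0000) / (5) = 2.4000
  x3 = (8 - (-1)·0.0000 - (3)·0.0000) / (7) = 1.1429
Iteration 2:
  x1 = (-3 - (-4)·2.4000 - (1)·1.1429) / (6) = 0.9095
  x2 = (12 - (1)·-0.5000 - (-1)·1.1429) / (5) = 2.7286
  x3 = (8 - (-1)·-0.5000 - (3)·2.4000) / (7) = 0.0429
Residual b − A·x = (2.4145, -2.5096, 0.4234)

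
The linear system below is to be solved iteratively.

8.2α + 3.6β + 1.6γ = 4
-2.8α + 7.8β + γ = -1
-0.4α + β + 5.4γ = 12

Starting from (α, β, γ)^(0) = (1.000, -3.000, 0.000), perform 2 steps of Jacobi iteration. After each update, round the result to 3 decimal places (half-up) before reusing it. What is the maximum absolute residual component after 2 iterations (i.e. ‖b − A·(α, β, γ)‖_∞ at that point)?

Iteration 1:
  α = (4 - (3.6)·-3.000 - (1.6)·0.000) / (8.2) = 1.805
  β = (-1 - (-2.8)·1.000 - (1)·0.000) / (7.8) = 0.231
  γ = (12 - (-0.4)·1.000 - (1)·-3.000) / (5.4) = 2.852
Iteration 2:
  α = (4 - (3.6)·0.231 - (1.6)·2.852) / (8.2) = -0.170
  β = (-1 - (-2.8)·1.805 - (1)·2.852) / (7.8) = 0.154
  γ = (12 - (-0.4)·1.805 - (1)·0.231) / (5.4) = 2.313
Residual b − A·x = (1.139, -4.990, -0.712); ∞-norm = 4.990

4.990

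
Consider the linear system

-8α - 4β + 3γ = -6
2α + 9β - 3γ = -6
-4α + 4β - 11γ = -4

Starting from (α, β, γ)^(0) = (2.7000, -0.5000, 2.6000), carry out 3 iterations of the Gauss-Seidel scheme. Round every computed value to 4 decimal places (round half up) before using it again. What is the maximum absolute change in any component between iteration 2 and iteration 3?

Iteration 1:
  α = (-6 - (-4)·-0.5000 - (3)·2.6000) / (-8) = 1.9750
  β = (-6 - (2)·1.9750 - (-3)·2.6000) / (9) = -0.2389
  γ = (-4 - (-4)·1.9750 - (4)·-0.2389) / (-11) = -0.4414
Iteration 2:
  α = (-6 - (-4)·-0.2389 - (3)·-0.4414) / (-8) = 0.7039
  β = (-6 - (2)·0.7039 - (-3)·-0.4414) / (9) = -0.9702
  γ = (-4 - (-4)·0.7039 - (4)·-0.9702) / (-11) = -0.2451
Iteration 3:
  α = (-6 - (-4)·-0.9702 - (3)·-0.2451) / (-8) = 1.1432
  β = (-6 - (2)·1.1432 - (-3)·-0.2451) / (9) = -1.0024
  γ = (-4 - (-4)·1.1432 - (4)·-1.0024) / (-11) = -0.4166
Change: (0.4393, -0.0322, -0.1715) → max |·| = 0.4393

0.4393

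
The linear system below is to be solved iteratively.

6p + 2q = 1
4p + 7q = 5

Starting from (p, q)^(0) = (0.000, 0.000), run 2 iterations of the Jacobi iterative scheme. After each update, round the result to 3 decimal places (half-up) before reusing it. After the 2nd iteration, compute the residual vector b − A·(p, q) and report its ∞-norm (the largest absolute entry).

Iteration 1:
  p = (1 - (2)·0.000) / (6) = 0.167
  q = (5 - (4)·0.000) / (7) = 0.714
Iteration 2:
  p = (1 - (2)·0.714) / (6) = -0.071
  q = (5 - (4)·0.167) / (7) = 0.619
Residual b − A·x = (0.188, 0.951); ∞-norm = 0.951

0.951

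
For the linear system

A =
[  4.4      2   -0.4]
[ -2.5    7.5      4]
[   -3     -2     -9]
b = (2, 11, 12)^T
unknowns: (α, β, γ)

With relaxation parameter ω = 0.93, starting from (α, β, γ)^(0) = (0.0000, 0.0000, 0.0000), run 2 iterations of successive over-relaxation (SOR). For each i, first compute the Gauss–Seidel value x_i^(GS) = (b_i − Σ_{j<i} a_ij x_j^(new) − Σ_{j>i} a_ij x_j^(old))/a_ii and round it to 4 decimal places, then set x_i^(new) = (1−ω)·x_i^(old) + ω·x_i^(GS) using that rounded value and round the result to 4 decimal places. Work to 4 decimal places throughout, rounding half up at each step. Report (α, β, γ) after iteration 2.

(-0.3218, 2.2022, -1.7129)

Iteration 1:
  α: GS value = (2 - (2)·0.0000 - (-0.4)·0.0000) / (4.4) = 0.4545;  α ← (1−ω)·0.0000 + ω·0.4545 = 0.4227
  β: GS value = (11 - (-2.5)·0.4227 - (4)·0.0000) / (7.5) = 1.6076;  β ← (1−ω)·0.0000 + ω·1.6076 = 1.4951
  γ: GS value = (12 - (-3)·0.4227 - (-2)·1.4951) / (-9) = -1.8065;  γ ← (1−ω)·0.0000 + ω·-1.8065 = -1.6800
Iteration 2:
  α: GS value = (2 - (2)·1.4951 - (-0.4)·-1.6800) / (4.4) = -0.3778;  α ← (1−ω)·0.4227 + ω·-0.3778 = -0.3218
  β: GS value = (11 - (-2.5)·-0.3218 - (4)·-1.6800) / (7.5) = 2.2554;  β ← (1−ω)·1.4951 + ω·2.2554 = 2.2022
  γ: GS value = (12 - (-3)·-0.3218 - (-2)·2.2022) / (-9) = -1.7154;  γ ← (1−ω)·-1.6800 + ω·-1.7154 = -1.7129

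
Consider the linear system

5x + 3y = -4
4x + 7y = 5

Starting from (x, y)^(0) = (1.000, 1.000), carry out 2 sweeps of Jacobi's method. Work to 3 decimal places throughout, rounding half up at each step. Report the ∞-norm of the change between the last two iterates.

Iteration 1:
  x = (-4 - (3)·1.000) / (5) = -1.400
  y = (5 - (4)·1.000) / (7) = 0.143
Iteration 2:
  x = (-4 - (3)·0.143) / (5) = -0.886
  y = (5 - (4)·-1.400) / (7) = 1.514
Change: (0.514, 1.371) → max |·| = 1.371

1.371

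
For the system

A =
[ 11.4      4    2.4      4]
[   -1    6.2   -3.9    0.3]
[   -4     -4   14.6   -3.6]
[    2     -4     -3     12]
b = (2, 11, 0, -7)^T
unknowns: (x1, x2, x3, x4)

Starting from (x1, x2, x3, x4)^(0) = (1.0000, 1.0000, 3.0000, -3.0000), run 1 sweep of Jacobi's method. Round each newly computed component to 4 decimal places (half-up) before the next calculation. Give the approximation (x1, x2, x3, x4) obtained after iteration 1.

Iteration 1:
  x1 = (2 - (4)·1.0000 - (2.4)·3.0000 - (4)·-3.0000) / (11.4) = 0.2456
  x2 = (11 - (-1)·1.0000 - (-3.9)·3.0000 - (0.3)·-3.0000) / (6.2) = 3.9677
  x3 = (0 - (-4)·1.0000 - (-4)·1.0000 - (-3.6)·-3.0000) / (14.6) = -0.1918
  x4 = (-7 - (2)·1.0000 - (-4)·1.0000 - (-3)·3.0000) / (12) = 0.3333

(0.2456, 3.9677, -0.1918, 0.3333)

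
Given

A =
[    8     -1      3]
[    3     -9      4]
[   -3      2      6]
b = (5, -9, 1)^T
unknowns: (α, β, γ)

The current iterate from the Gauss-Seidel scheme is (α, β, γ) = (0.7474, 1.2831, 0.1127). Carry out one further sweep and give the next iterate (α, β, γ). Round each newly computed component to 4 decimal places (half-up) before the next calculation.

(0.7431, 1.2978, 0.1056)

One sweep:
  α = (5 - (-1)·1.2831 - (3)·0.1127) / (8) = 0.7431
  β = (-9 - (3)·0.7431 - (4)·0.1127) / (-9) = 1.2978
  γ = (1 - (-3)·0.7431 - (2)·1.2978) / (6) = 0.1056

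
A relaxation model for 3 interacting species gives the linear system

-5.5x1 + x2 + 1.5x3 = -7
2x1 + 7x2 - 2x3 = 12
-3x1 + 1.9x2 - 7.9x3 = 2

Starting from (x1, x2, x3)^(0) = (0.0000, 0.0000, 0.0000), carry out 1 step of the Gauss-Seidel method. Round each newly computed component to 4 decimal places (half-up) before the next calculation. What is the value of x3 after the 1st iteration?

-0.4116

Iteration 1:
  x1 = (-7 - (1)·0.0000 - (1.5)·0.0000) / (-5.5) = 1.2727
  x2 = (12 - (2)·1.2727 - (-2)·0.0000) / (7) = 1.3507
  x3 = (2 - (-3)·1.2727 - (1.9)·1.3507) / (-7.9) = -0.4116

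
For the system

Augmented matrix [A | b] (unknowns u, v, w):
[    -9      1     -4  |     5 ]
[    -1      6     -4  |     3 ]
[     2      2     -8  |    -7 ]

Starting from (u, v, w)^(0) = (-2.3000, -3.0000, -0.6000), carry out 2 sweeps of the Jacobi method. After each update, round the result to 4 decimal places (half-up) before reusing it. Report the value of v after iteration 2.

Iteration 1:
  u = (5 - (1)·-3.0000 - (-4)·-0.6000) / (-9) = -0.6222
  v = (3 - (-1)·-2.3000 - (-4)·-0.6000) / (6) = -0.2833
  w = (-7 - (2)·-2.3000 - (2)·-3.0000) / (-8) = -0.4500
Iteration 2:
  u = (5 - (1)·-0.2833 - (-4)·-0.4500) / (-9) = -0.3870
  v = (3 - (-1)·-0.6222 - (-4)·-0.4500) / (6) = 0.0963
  w = (-7 - (2)·-0.6222 - (2)·-0.2833) / (-8) = 0.6486

0.0963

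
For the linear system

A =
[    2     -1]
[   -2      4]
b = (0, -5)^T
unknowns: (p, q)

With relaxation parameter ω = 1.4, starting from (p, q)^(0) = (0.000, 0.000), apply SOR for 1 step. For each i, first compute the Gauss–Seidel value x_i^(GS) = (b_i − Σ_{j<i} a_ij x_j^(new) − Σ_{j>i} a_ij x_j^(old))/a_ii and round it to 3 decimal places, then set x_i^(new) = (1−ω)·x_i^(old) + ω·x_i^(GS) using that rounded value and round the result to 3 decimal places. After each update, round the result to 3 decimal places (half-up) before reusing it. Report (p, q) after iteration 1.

Iteration 1:
  p: GS value = (0 - (-1)·0.000) / (2) = 0.000;  p ← (1−ω)·0.000 + ω·0.000 = 0.000
  q: GS value = (-5 - (-2)·0.000) / (4) = -1.250;  q ← (1−ω)·0.000 + ω·-1.250 = -1.750

(0.000, -1.750)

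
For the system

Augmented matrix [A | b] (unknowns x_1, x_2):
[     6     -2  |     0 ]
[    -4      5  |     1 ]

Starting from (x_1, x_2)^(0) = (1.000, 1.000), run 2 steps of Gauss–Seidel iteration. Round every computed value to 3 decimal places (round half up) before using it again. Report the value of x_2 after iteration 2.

0.324

Iteration 1:
  x_1 = (0 - (-2)·1.000) / (6) = 0.333
  x_2 = (1 - (-4)·0.333) / (5) = 0.466
Iteration 2:
  x_1 = (0 - (-2)·0.466) / (6) = 0.155
  x_2 = (1 - (-4)·0.155) / (5) = 0.324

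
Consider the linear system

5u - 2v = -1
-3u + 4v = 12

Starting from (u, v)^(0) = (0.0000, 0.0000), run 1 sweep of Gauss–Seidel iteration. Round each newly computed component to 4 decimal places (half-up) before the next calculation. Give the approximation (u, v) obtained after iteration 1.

Iteration 1:
  u = (-1 - (-2)·0.0000) / (5) = -0.2000
  v = (12 - (-3)·-0.2000) / (4) = 2.8500

(-0.2000, 2.8500)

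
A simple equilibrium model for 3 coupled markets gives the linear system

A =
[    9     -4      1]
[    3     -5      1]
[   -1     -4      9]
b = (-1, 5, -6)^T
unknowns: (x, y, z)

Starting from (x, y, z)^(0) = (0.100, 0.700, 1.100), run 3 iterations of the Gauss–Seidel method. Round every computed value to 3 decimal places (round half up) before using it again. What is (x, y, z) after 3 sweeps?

Iteration 1:
  x = (-1 - (-4)·0.700 - (1)·1.100) / (9) = 0.078
  y = (5 - (3)·0.078 - (1)·1.100) / (-5) = -0.733
  z = (-6 - (-1)·0.078 - (-4)·-0.733) / (9) = -0.984
Iteration 2:
  x = (-1 - (-4)·-0.733 - (1)·-0.984) / (9) = -0.328
  y = (5 - (3)·-0.328 - (1)·-0.984) / (-5) = -1.394
  z = (-6 - (-1)·-0.328 - (-4)·-1.394) / (9) = -1.323
Iteration 3:
  x = (-1 - (-4)·-1.394 - (1)·-1.323) / (9) = -0.584
  y = (5 - (3)·-0.584 - (1)·-1.323) / (-5) = -1.615
  z = (-6 - (-1)·-0.584 - (-4)·-1.615) / (9) = -1.449

(-0.584, -1.615, -1.449)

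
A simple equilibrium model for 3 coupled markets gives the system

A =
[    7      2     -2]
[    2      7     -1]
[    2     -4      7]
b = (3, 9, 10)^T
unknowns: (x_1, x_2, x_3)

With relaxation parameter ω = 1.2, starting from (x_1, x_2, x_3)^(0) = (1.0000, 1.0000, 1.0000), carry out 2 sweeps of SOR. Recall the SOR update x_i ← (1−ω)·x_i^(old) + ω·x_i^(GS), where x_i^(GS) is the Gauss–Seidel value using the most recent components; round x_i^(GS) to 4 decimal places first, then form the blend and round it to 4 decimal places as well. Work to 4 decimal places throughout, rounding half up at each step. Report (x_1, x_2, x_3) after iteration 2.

(0.7821, 1.3999, 1.9319)

Iteration 1:
  x_1: GS value = (3 - (2)·1.0000 - (-2)·1.0000) / (7) = 0.4286;  x_1 ← (1−ω)·1.0000 + ω·0.4286 = 0.3143
  x_2: GS value = (9 - (2)·0.3143 - (-1)·1.0000) / (7) = 1.3388;  x_2 ← (1−ω)·1.0000 + ω·1.3388 = 1.4066
  x_3: GS value = (10 - (2)·0.3143 - (-4)·1.4066) / (7) = 2.1425;  x_3 ← (1−ω)·1.0000 + ω·2.1425 = 2.3710
Iteration 2:
  x_1: GS value = (3 - (2)·1.4066 - (-2)·2.3710) / (7) = 0.7041;  x_1 ← (1−ω)·0.3143 + ω·0.7041 = 0.7821
  x_2: GS value = (9 - (2)·0.7821 - (-1)·2.3710) / (7) = 1.4010;  x_2 ← (1−ω)·1.4066 + ω·1.4010 = 1.3999
  x_3: GS value = (10 - (2)·0.7821 - (-4)·1.3999) / (7) = 2.0051;  x_3 ← (1−ω)·2.3710 + ω·2.0051 = 1.9319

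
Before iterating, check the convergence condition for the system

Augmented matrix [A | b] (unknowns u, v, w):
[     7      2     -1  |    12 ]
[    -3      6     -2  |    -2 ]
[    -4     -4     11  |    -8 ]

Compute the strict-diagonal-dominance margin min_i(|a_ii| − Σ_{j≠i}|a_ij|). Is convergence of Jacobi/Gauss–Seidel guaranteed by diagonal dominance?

row 1: |7| − (2+1) = 4
row 2: |6| − (3+2) = 1
row 3: |11| − (4+4) = 3
minimum over rows = 1 → strictly diagonally dominant (convergence guaranteed)

1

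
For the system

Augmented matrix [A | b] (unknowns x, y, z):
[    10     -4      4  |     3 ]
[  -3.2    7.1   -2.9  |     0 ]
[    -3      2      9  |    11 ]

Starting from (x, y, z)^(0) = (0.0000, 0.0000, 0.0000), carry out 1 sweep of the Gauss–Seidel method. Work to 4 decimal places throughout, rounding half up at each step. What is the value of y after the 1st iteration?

0.1352

Iteration 1:
  x = (3 - (-4)·0.0000 - (4)·0.0000) / (10) = 0.3000
  y = (0 - (-3.2)·0.3000 - (-2.9)·0.0000) / (7.1) = 0.1352
  z = (11 - (-3)·0.3000 - (2)·0.1352) / (9) = 1.2922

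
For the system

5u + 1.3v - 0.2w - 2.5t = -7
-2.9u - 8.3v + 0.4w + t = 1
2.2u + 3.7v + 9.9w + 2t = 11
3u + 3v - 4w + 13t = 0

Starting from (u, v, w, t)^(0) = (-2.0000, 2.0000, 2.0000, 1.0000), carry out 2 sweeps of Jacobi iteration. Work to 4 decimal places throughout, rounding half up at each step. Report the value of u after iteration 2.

Iteration 1:
  u = (-7 - (1.3)·2.0000 - (-0.2)·2.0000 - (-2.5)·1.0000) / (5) = -1.3400
  v = (1 - (-2.9)·-2.0000 - (0.4)·2.0000 - (1)·1.0000) / (-8.3) = 0.7952
  w = (11 - (2.2)·-2.0000 - (3.7)·2.0000 - (2)·1.0000) / (9.9) = 0.6061
  t = (0 - (3)·-2.0000 - (3)·2.0000 - (-4)·2.0000) / (13) = 0.6154
Iteration 2:
  u = (-7 - (1.3)·0.7952 - (-0.2)·0.6061 - (-2.5)·0.6154) / (5) = -1.2748
  v = (1 - (-2.9)·-1.3400 - (0.4)·0.6061 - (1)·0.6154) / (-8.3) = 0.4511
  w = (11 - (2.2)·-1.3400 - (3.7)·0.7952 - (2)·0.6154) / (9.9) = 0.9874
  t = (0 - (3)·-1.3400 - (3)·0.7952 - (-4)·0.6061) / (13) = 0.3122

-1.2748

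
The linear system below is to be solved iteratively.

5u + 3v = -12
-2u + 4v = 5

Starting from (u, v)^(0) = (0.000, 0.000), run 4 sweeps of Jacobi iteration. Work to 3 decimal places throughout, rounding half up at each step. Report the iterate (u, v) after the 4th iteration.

(-2.205, 0.035)

Iteration 1:
  u = (-12 - (3)·0.000) / (5) = -2.400
  v = (5 - (-2)·0.000) / (4) = 1.250
Iteration 2:
  u = (-12 - (3)·1.250) / (5) = -3.150
  v = (5 - (-2)·-2.400) / (4) = 0.050
Iteration 3:
  u = (-12 - (3)·0.050) / (5) = -2.430
  v = (5 - (-2)·-3.150) / (4) = -0.325
Iteration 4:
  u = (-12 - (3)·-0.325) / (5) = -2.205
  v = (5 - (-2)·-2.430) / (4) = 0.035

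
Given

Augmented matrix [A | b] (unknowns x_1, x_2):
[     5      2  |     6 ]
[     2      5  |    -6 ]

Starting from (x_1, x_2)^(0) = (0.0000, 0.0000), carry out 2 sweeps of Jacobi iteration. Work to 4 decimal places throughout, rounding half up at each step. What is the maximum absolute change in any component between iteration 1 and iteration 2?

0.4800

Iteration 1:
  x_1 = (6 - (2)·0.0000) / (5) = 1.2000
  x_2 = (-6 - (2)·0.0000) / (5) = -1.2000
Iteration 2:
  x_1 = (6 - (2)·-1.2000) / (5) = 1.6800
  x_2 = (-6 - (2)·1.2000) / (5) = -1.6800
Change: (0.4800, -0.4800) → max |·| = 0.4800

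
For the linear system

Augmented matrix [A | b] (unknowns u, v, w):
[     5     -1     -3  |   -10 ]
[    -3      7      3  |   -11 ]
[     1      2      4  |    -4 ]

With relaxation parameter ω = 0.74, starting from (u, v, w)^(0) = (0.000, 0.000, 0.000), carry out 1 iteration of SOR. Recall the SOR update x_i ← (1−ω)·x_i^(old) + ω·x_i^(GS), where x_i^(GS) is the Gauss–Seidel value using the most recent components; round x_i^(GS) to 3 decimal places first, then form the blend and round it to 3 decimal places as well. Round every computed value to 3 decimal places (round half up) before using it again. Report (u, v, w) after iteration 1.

(-1.480, -1.632, 0.138)

Iteration 1:
  u: GS value = (-10 - (-1)·0.000 - (-3)·0.000) / (5) = -2.000;  u ← (1−ω)·0.000 + ω·-2.000 = -1.480
  v: GS value = (-11 - (-3)·-1.480 - (3)·0.000) / (7) = -2.206;  v ← (1−ω)·0.000 + ω·-2.206 = -1.632
  w: GS value = (-4 - (1)·-1.480 - (2)·-1.632) / (4) = 0.186;  w ← (1−ω)·0.000 + ω·0.186 = 0.138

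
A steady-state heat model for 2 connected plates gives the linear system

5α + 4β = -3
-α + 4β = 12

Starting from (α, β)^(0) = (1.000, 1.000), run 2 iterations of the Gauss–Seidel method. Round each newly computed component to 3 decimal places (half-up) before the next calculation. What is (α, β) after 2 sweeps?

(-2.720, 2.320)

Iteration 1:
  α = (-3 - (4)·1.000) / (5) = -1.400
  β = (12 - (-1)·-1.400) / (4) = 2.650
Iteration 2:
  α = (-3 - (4)·2.650) / (5) = -2.720
  β = (12 - (-1)·-2.720) / (4) = 2.320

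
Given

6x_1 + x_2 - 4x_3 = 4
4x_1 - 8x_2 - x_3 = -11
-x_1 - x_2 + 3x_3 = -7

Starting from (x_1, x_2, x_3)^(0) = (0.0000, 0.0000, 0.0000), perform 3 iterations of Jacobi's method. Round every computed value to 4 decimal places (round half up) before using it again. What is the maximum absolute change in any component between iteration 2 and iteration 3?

0.9774

Iteration 1:
  x_1 = (4 - (1)·0.0000 - (-4)·0.0000) / (6) = 0.6667
  x_2 = (-11 - (4)·0.0000 - (-1)·0.0000) / (-8) = 1.3750
  x_3 = (-7 - (-1)·0.0000 - (-1)·0.0000) / (3) = -2.3333
Iteration 2:
  x_1 = (4 - (1)·1.3750 - (-4)·-2.3333) / (6) = -1.1180
  x_2 = (-11 - (4)·0.6667 - (-1)·-2.3333) / (-8) = 2.0000
  x_3 = (-7 - (-1)·0.6667 - (-1)·1.3750) / (3) = -1.6528
Iteration 3:
  x_1 = (4 - (1)·2.0000 - (-4)·-1.6528) / (6) = -0.7685
  x_2 = (-11 - (4)·-1.1180 - (-1)·-1.6528) / (-8) = 1.0226
  x_3 = (-7 - (-1)·-1.1180 - (-1)·2.0000) / (3) = -2.0393
Change: (0.3495, -0.9774, -0.3865) → max |·| = 0.9774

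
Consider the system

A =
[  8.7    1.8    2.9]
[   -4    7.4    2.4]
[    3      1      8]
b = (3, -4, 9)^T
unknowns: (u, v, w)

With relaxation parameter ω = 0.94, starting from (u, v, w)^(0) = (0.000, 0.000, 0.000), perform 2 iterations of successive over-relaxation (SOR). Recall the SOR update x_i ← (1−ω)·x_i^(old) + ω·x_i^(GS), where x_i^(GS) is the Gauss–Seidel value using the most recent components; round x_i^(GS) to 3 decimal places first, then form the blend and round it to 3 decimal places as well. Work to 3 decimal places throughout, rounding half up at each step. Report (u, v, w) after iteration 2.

(0.102, -0.776, 1.172)

Iteration 1:
  u: GS value = (3 - (1.8)·0.000 - (2.9)·0.000) / (8.7) = 0.345;  u ← (1−ω)·0.000 + ω·0.345 = 0.324
  v: GS value = (-4 - (-4)·0.324 - (2.4)·0.000) / (7.4) = -0.365;  v ← (1−ω)·0.000 + ω·-0.365 = -0.343
  w: GS value = (9 - (3)·0.324 - (1)·-0.343) / (8) = 1.046;  w ← (1−ω)·0.000 + ω·1.046 = 0.983
Iteration 2:
  u: GS value = (3 - (1.8)·-0.343 - (2.9)·0.983) / (8.7) = 0.088;  u ← (1−ω)·0.324 + ω·0.088 = 0.102
  v: GS value = (-4 - (-4)·0.102 - (2.4)·0.983) / (7.4) = -0.804;  v ← (1−ω)·-0.343 + ω·-0.804 = -0.776
  w: GS value = (9 - (3)·0.102 - (1)·-0.776) / (8) = 1.184;  w ← (1−ω)·0.983 + ω·1.184 = 1.172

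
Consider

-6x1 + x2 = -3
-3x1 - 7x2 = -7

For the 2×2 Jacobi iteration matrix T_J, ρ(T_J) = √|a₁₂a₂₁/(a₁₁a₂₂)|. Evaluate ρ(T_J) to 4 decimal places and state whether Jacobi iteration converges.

0.2673

a₁₂a₂₁/(a₁₁a₂₂) = (1)·(-3) / ((-6)·(-7)) = -0.071429
ρ = √|-0.071429| = √0.071429 = 0.2673
ρ < 1, so Jacobi converges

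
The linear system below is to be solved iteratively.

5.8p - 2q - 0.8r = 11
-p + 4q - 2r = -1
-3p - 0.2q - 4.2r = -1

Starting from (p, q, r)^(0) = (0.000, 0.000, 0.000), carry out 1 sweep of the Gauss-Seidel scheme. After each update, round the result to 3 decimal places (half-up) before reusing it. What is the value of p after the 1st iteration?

Iteration 1:
  p = (11 - (-2)·0.000 - (-0.8)·0.000) / (5.8) = 1.897
  q = (-1 - (-1)·1.897 - (-2)·0.000) / (4) = 0.224
  r = (-1 - (-3)·1.897 - (-0.2)·0.224) / (-4.2) = -1.128

1.897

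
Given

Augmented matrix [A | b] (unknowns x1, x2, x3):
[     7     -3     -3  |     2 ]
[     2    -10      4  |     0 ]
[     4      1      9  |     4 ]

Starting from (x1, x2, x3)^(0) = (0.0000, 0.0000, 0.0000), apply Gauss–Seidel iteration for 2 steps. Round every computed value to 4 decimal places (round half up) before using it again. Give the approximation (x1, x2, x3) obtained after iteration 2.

Iteration 1:
  x1 = (2 - (-3)·0.0000 - (-3)·0.0000) / (7) = 0.2857
  x2 = (0 - (2)·0.2857 - (4)·0.0000) / (-10) = 0.0571
  x3 = (4 - (4)·0.2857 - (1)·0.0571) / (9) = 0.3111
Iteration 2:
  x1 = (2 - (-3)·0.0571 - (-3)·0.3111) / (7) = 0.4435
  x2 = (0 - (2)·0.4435 - (4)·0.3111) / (-10) = 0.2131
  x3 = (4 - (4)·0.4435 - (1)·0.2131) / (9) = 0.2237

(0.4435, 0.2131, 0.2237)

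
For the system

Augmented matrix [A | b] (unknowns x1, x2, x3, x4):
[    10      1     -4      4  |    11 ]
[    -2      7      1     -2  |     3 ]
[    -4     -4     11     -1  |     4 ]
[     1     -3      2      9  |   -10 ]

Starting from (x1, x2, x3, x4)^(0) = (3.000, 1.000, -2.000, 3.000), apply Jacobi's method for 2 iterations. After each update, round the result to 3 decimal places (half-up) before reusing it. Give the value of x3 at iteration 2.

0.823

Iteration 1:
  x1 = (11 - (1)·1.000 - (-4)·-2.000 - (4)·3.000) / (10) = -1.000
  x2 = (3 - (-2)·3.000 - (1)·-2.000 - (-2)·3.000) / (7) = 2.429
  x3 = (4 - (-4)·3.000 - (-4)·1.000 - (-1)·3.000) / (11) = 2.091
  x4 = (-10 - (1)·3.000 - (-3)·1.000 - (2)·-2.000) / (9) = -0.667
Iteration 2:
  x1 = (11 - (1)·2.429 - (-4)·2.091 - (4)·-0.667) / (10) = 1.960
  x2 = (3 - (-2)·-1.000 - (1)·2.091 - (-2)·-0.667) / (7) = -0.346
  x3 = (4 - (-4)·-1.000 - (-4)·2.429 - (-1)·-0.667) / (11) = 0.823
  x4 = (-10 - (1)·-1.000 - (-3)·2.429 - (2)·2.091) / (9) = -0.655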